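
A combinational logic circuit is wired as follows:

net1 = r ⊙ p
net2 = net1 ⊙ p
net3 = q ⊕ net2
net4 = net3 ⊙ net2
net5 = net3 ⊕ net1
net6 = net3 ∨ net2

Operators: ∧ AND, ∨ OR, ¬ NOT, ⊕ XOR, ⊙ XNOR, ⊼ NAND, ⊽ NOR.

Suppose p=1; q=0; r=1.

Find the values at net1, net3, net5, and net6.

net1 = r XNOR p = 1 XNOR 1 = 1
net2 = net1 XNOR p = 1 XNOR 1 = 1
net3 = q XOR net2 = 0 XOR 1 = 1
net5 = net3 XOR net1 = 1 XOR 1 = 0
net6 = net3 OR net2 = 1 OR 1 = 1

net1 = 1, net3 = 1, net5 = 0, net6 = 1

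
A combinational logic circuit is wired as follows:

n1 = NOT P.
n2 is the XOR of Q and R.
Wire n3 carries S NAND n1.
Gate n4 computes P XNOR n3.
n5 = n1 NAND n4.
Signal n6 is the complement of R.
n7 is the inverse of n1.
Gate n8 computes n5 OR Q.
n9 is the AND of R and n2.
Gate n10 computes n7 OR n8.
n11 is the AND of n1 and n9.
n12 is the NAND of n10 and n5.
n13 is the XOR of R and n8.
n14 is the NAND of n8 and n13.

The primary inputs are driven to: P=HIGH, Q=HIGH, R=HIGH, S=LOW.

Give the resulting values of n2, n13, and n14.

n1 = NOT P = NOT HIGH = LOW
n2 = Q XOR R = HIGH XOR HIGH = LOW
n3 = S NAND n1 = LOW NAND LOW = HIGH
n4 = P XNOR n3 = HIGH XNOR HIGH = HIGH
n5 = n1 NAND n4 = LOW NAND HIGH = HIGH
n8 = n5 OR Q = HIGH OR HIGH = HIGH
n13 = R XOR n8 = HIGH XOR HIGH = LOW
n14 = n8 NAND n13 = HIGH NAND LOW = HIGH

n2 = LOW, n13 = LOW, n14 = HIGH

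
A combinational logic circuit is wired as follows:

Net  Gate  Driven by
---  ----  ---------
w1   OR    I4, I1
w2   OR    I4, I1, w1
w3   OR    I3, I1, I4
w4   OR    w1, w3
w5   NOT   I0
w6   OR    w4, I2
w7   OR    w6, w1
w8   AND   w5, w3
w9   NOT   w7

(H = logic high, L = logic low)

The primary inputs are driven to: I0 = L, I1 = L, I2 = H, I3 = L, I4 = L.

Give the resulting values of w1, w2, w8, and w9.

w1 = L, w2 = L, w8 = L, w9 = L

w1 = I4 OR I1 = L OR L = L
w2 = I4 OR I1 OR w1 = L OR L OR L = L
w3 = I3 OR I1 OR I4 = L OR L OR L = L
w4 = w1 OR w3 = L OR L = L
w5 = NOT I0 = NOT L = H
w6 = w4 OR I2 = L OR H = H
w7 = w6 OR w1 = H OR L = H
w8 = w5 AND w3 = H AND L = L
w9 = NOT w7 = NOT H = L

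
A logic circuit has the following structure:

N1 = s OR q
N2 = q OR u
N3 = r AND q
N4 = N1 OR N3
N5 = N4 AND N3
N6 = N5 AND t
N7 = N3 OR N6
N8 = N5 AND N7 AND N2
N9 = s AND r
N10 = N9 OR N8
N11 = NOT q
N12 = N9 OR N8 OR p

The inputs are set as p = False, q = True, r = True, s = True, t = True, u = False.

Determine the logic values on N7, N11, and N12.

N7 = True, N11 = False, N12 = True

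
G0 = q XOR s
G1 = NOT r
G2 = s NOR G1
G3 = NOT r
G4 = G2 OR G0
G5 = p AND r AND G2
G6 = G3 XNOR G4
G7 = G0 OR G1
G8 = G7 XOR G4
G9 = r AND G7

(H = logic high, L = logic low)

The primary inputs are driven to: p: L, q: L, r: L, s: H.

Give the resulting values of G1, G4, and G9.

G1 = H  G4 = H  G9 = L

G0 = q XOR s = L XOR H = H
G1 = NOT r = NOT L = H
G2 = s NOR G1 = H NOR H = L
G4 = G2 OR G0 = L OR H = H
G7 = G0 OR G1 = H OR H = H
G9 = r AND G7 = L AND H = L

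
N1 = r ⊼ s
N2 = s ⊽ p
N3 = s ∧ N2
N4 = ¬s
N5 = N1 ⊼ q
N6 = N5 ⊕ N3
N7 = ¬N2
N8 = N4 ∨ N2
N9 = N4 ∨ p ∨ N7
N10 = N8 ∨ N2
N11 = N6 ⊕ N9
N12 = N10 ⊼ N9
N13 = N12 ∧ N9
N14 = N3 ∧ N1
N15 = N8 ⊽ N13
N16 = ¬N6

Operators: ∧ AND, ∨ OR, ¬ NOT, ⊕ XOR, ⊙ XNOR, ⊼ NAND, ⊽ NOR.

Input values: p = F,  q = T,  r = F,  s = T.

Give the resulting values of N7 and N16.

N1 = r NAND s = F NAND T = T
N2 = s NOR p = T NOR F = F
N3 = s AND N2 = T AND F = F
N5 = N1 NAND q = T NAND T = F
N6 = N5 XOR N3 = F XOR F = F
N7 = NOT N2 = NOT F = T
N16 = NOT N6 = NOT F = T

N7 = T, N16 = T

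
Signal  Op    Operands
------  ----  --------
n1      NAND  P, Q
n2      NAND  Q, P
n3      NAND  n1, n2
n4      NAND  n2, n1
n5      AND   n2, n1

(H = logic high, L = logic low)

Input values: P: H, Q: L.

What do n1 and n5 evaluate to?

n1 = H, n5 = H

n1 = P NAND Q = H NAND L = H
n2 = Q NAND P = L NAND H = H
n5 = n2 AND n1 = H AND H = H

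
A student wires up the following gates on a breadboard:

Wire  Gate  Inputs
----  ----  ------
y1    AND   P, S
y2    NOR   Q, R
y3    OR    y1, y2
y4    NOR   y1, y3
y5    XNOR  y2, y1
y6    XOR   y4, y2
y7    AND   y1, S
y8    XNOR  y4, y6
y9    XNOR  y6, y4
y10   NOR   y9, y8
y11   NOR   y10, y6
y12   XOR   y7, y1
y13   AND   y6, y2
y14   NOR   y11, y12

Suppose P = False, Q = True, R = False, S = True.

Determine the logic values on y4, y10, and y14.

y1 = P AND S = False AND True = False
y2 = Q NOR R = True NOR False = False
y3 = y1 OR y2 = False OR False = False
y4 = y1 NOR y3 = False NOR False = True
y6 = y4 XOR y2 = True XOR False = True
y7 = y1 AND S = False AND True = False
y8 = y4 XNOR y6 = True XNOR True = True
y9 = y6 XNOR y4 = True XNOR True = True
y10 = y9 NOR y8 = True NOR True = False
y11 = y10 NOR y6 = False NOR True = False
y12 = y7 XOR y1 = False XOR False = False
y14 = y11 NOR y12 = False NOR False = True

y4 = True, y10 = False, y14 = True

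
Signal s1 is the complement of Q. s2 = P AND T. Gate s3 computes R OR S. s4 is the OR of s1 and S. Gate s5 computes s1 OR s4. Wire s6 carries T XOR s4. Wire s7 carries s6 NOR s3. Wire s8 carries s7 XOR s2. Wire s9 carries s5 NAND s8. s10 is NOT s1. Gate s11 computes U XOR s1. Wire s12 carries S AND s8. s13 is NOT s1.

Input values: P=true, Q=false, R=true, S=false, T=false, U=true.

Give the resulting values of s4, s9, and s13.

s4 = true, s9 = true, s13 = false

s1 = NOT Q = NOT false = true
s2 = P AND T = true AND false = false
s3 = R OR S = true OR false = true
s4 = s1 OR S = true OR false = true
s5 = s1 OR s4 = true OR true = true
s6 = T XOR s4 = false XOR true = true
s7 = s6 NOR s3 = true NOR true = false
s8 = s7 XOR s2 = false XOR false = false
s9 = s5 NAND s8 = true NAND false = true
s13 = NOT s1 = NOT true = false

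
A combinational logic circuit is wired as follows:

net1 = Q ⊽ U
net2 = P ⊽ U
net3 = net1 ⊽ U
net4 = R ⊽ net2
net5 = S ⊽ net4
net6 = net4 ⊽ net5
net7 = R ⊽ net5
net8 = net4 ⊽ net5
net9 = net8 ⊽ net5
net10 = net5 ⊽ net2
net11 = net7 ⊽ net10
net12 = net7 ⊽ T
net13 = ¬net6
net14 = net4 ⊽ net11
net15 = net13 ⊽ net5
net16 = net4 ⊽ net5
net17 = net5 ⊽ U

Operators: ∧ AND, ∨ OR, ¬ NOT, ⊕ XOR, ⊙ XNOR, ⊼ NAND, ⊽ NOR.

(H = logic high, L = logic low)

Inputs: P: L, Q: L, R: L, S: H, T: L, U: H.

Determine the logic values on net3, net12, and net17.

net3 = L  net12 = L  net17 = L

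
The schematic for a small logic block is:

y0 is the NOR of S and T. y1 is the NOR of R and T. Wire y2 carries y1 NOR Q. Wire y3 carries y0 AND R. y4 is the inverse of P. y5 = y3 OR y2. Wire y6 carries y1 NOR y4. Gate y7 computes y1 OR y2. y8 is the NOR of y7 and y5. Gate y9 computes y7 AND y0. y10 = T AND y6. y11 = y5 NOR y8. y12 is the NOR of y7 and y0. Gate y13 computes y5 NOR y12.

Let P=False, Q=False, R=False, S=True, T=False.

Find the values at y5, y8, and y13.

y5 = False, y8 = False, y13 = True

y0 = S NOR T = True NOR False = False
y1 = R NOR T = False NOR False = True
y2 = y1 NOR Q = True NOR False = False
y3 = y0 AND R = False AND False = False
y5 = y3 OR y2 = False OR False = False
y7 = y1 OR y2 = True OR False = True
y8 = y7 NOR y5 = True NOR False = False
y12 = y7 NOR y0 = True NOR False = False
y13 = y5 NOR y12 = False NOR False = True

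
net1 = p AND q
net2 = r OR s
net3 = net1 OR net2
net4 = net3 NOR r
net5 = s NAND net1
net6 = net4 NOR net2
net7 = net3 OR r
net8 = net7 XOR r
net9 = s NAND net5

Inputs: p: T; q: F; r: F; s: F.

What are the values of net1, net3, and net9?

net1 = p AND q = T AND F = F
net2 = r OR s = F OR F = F
net3 = net1 OR net2 = F OR F = F
net5 = s NAND net1 = F NAND F = T
net9 = s NAND net5 = F NAND T = T

net1 = F, net3 = F, net9 = T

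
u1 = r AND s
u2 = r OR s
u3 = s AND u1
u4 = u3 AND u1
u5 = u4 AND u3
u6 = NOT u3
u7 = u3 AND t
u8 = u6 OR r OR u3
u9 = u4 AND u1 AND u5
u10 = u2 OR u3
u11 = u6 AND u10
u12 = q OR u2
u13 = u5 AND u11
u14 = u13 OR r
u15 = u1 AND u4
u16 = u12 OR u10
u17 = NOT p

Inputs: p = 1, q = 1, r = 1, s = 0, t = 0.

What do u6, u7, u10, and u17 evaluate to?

u1 = r AND s = 1 AND 0 = 0
u2 = r OR s = 1 OR 0 = 1
u3 = s AND u1 = 0 AND 0 = 0
u6 = NOT u3 = NOT 0 = 1
u7 = u3 AND t = 0 AND 0 = 0
u10 = u2 OR u3 = 1 OR 0 = 1
u17 = NOT p = NOT 1 = 0

u6 = 1, u7 = 0, u10 = 1, u17 = 0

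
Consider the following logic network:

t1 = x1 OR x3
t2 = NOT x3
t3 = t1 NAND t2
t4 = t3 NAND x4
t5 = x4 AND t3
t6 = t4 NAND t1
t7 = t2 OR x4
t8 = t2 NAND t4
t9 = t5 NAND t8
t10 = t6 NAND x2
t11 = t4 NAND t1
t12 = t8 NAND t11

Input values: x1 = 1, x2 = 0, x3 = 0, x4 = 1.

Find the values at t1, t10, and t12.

t1 = 1; t10 = 1; t12 = 1

t1 = x1 OR x3 = 1 OR 0 = 1
t2 = NOT x3 = NOT 0 = 1
t3 = t1 NAND t2 = 1 NAND 1 = 0
t4 = t3 NAND x4 = 0 NAND 1 = 1
t6 = t4 NAND t1 = 1 NAND 1 = 0
t8 = t2 NAND t4 = 1 NAND 1 = 0
t10 = t6 NAND x2 = 0 NAND 0 = 1
t11 = t4 NAND t1 = 1 NAND 1 = 0
t12 = t8 NAND t11 = 0 NAND 0 = 1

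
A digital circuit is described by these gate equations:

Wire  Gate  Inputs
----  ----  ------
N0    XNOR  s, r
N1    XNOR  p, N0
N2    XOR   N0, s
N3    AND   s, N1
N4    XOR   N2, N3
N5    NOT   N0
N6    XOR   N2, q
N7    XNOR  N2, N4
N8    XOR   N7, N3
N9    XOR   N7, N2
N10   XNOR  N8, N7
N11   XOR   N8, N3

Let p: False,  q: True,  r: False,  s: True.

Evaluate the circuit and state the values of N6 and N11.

N6 = False; N11 = False

N0 = s XNOR r = True XNOR False = False
N1 = p XNOR N0 = False XNOR False = True
N2 = N0 XOR s = False XOR True = True
N3 = s AND N1 = True AND True = True
N4 = N2 XOR N3 = True XOR True = False
N6 = N2 XOR q = True XOR True = False
N7 = N2 XNOR N4 = True XNOR False = False
N8 = N7 XOR N3 = False XOR True = True
N11 = N8 XOR N3 = True XOR True = False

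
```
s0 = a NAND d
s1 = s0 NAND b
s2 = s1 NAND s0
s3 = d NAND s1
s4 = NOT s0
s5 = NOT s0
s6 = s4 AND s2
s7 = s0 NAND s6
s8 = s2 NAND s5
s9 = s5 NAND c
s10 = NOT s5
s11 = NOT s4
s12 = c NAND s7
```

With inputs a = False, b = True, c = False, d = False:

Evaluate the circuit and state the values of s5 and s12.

s5 = False, s12 = True

s0 = a NAND d = False NAND False = True
s1 = s0 NAND b = True NAND True = False
s2 = s1 NAND s0 = False NAND True = True
s4 = NOT s0 = NOT True = False
s5 = NOT s0 = NOT True = False
s6 = s4 AND s2 = False AND True = False
s7 = s0 NAND s6 = True NAND False = True
s12 = c NAND s7 = False NAND True = True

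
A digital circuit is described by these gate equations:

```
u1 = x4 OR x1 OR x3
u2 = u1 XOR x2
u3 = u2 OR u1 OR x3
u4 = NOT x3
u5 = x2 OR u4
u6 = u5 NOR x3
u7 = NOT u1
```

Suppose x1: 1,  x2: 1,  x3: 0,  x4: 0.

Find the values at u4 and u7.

u4 = 1, u7 = 0

u1 = x4 OR x1 OR x3 = 0 OR 1 OR 0 = 1
u4 = NOT x3 = NOT 0 = 1
u7 = NOT u1 = NOT 1 = 0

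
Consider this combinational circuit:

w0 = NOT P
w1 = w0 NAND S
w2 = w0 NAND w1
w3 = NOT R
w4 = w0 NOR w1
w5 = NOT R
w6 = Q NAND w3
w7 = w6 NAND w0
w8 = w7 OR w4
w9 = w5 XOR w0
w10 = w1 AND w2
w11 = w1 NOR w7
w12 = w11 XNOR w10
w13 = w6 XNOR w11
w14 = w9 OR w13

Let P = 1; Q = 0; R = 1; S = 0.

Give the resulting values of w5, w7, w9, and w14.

w5 = 0, w7 = 1, w9 = 0, w14 = 0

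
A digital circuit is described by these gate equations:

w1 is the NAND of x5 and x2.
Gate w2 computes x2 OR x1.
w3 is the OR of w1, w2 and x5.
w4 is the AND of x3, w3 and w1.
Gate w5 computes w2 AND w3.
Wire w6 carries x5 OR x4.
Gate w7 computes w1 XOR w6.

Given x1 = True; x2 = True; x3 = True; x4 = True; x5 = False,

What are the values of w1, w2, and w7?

w1 = x5 NAND x2 = False NAND True = True
w2 = x2 OR x1 = True OR True = True
w6 = x5 OR x4 = False OR True = True
w7 = w1 XOR w6 = True XOR True = False

w1 = True; w2 = True; w7 = False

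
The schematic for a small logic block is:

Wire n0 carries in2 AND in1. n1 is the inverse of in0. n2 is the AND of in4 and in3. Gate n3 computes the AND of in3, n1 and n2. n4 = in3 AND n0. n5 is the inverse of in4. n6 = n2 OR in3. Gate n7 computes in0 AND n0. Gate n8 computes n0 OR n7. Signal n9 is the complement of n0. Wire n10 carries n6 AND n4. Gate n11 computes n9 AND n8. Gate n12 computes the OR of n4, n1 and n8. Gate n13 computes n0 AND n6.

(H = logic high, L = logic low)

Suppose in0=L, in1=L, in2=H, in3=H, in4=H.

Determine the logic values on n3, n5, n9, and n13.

n3 = H  n5 = L  n9 = H  n13 = L

n0 = in2 AND in1 = H AND L = L
n1 = NOT in0 = NOT L = H
n2 = in4 AND in3 = H AND H = H
n3 = in3 AND n1 AND n2 = H AND H AND H = H
n5 = NOT in4 = NOT H = L
n6 = n2 OR in3 = H OR H = H
n9 = NOT n0 = NOT L = H
n13 = n0 AND n6 = L AND H = L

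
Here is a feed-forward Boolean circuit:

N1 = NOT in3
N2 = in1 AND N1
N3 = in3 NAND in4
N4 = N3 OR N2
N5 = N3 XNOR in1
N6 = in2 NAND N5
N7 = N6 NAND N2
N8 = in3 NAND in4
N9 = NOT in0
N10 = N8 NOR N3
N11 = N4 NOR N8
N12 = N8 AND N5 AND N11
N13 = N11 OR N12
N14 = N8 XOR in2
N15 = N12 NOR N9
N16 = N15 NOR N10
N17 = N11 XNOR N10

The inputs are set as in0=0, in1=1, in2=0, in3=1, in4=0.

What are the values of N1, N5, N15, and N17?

N1 = 0  N5 = 1  N15 = 0  N17 = 1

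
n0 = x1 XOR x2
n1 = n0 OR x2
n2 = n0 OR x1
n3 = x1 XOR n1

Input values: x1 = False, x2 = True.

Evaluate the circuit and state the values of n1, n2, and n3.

n0 = x1 XOR x2 = False XOR True = True
n1 = n0 OR x2 = True OR True = True
n2 = n0 OR x1 = True OR False = True
n3 = x1 XOR n1 = False XOR True = True

n1 = True, n2 = True, n3 = True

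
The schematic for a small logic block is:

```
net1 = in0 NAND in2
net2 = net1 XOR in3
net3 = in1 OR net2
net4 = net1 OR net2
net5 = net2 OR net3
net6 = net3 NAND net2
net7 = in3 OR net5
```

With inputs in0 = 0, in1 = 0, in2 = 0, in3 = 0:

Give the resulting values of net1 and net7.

net1 = 1, net7 = 1

net1 = in0 NAND in2 = 0 NAND 0 = 1
net2 = net1 XOR in3 = 1 XOR 0 = 1
net3 = in1 OR net2 = 0 OR 1 = 1
net5 = net2 OR net3 = 1 OR 1 = 1
net7 = in3 OR net5 = 0 OR 1 = 1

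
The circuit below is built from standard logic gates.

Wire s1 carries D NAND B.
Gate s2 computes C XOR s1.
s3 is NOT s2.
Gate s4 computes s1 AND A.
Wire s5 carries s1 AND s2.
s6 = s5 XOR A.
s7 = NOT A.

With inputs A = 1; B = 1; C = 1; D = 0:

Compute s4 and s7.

s1 = D NAND B = 0 NAND 1 = 1
s4 = s1 AND A = 1 AND 1 = 1
s7 = NOT A = NOT 1 = 0

s4 = 1  s7 = 0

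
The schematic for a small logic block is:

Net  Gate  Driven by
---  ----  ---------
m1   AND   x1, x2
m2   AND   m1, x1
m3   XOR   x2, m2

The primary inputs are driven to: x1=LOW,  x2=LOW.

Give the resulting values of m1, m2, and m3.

m1 = LOW, m2 = LOW, m3 = LOW

m1 = x1 AND x2 = LOW AND LOW = LOW
m2 = m1 AND x1 = LOW AND LOW = LOW
m3 = x2 XOR m2 = LOW XOR LOW = LOW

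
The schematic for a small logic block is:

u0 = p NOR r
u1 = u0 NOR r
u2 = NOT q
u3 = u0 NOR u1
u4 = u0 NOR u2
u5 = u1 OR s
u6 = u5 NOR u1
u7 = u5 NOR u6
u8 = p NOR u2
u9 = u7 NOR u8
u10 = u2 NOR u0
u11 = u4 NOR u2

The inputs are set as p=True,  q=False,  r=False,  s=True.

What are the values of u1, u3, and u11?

u0 = p NOR r = True NOR False = False
u1 = u0 NOR r = False NOR False = True
u2 = NOT q = NOT False = True
u3 = u0 NOR u1 = False NOR True = False
u4 = u0 NOR u2 = False NOR True = False
u11 = u4 NOR u2 = False NOR True = False

u1 = True, u3 = False, u11 = False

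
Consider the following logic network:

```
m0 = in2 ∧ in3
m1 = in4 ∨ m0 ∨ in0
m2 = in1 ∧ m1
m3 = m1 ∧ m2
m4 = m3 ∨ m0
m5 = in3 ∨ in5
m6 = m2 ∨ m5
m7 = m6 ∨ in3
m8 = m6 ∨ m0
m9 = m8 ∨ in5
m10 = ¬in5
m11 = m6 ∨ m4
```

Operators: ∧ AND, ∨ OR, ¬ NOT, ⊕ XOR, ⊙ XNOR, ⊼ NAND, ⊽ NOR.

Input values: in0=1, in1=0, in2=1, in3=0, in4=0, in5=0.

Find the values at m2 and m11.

m0 = in2 AND in3 = 1 AND 0 = 0
m1 = in4 OR m0 OR in0 = 0 OR 0 OR 1 = 1
m2 = in1 AND m1 = 0 AND 1 = 0
m3 = m1 AND m2 = 1 AND 0 = 0
m4 = m3 OR m0 = 0 OR 0 = 0
m5 = in3 OR in5 = 0 OR 0 = 0
m6 = m2 OR m5 = 0 OR 0 = 0
m11 = m6 OR m4 = 0 OR 0 = 0

m2 = 0  m11 = 0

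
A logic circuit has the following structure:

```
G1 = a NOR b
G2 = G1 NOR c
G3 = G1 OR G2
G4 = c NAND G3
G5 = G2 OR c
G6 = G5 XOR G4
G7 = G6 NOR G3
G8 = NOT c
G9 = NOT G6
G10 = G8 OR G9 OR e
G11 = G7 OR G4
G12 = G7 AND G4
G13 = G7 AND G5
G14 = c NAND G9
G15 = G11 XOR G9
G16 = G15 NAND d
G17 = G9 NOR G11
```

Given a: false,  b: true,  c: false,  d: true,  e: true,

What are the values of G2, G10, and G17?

G1 = a NOR b = false NOR true = false
G2 = G1 NOR c = false NOR false = true
G3 = G1 OR G2 = false OR true = true
G4 = c NAND G3 = false NAND true = true
G5 = G2 OR c = true OR false = true
G6 = G5 XOR G4 = true XOR true = false
G7 = G6 NOR G3 = false NOR true = false
G8 = NOT c = NOT false = true
G9 = NOT G6 = NOT false = true
G10 = G8 OR G9 OR e = true OR true OR true = true
G11 = G7 OR G4 = false OR true = true
G17 = G9 NOR G11 = true NOR true = false

G2 = true  G10 = true  G17 = false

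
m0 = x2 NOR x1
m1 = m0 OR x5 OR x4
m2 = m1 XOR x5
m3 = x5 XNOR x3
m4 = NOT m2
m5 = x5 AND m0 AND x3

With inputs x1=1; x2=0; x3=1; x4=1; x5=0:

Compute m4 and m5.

m4 = 0, m5 = 0

m0 = x2 NOR x1 = 0 NOR 1 = 0
m1 = m0 OR x5 OR x4 = 0 OR 0 OR 1 = 1
m2 = m1 XOR x5 = 1 XOR 0 = 1
m4 = NOT m2 = NOT 1 = 0
m5 = x5 AND m0 AND x3 = 0 AND 0 AND 1 = 0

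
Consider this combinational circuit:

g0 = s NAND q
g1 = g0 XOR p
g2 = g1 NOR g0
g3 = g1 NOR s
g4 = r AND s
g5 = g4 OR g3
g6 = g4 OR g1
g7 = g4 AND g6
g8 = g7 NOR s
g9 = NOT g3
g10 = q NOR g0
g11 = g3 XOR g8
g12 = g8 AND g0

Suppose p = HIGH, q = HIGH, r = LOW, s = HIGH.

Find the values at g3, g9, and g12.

g3 = LOW  g9 = HIGH  g12 = LOW

g0 = s NAND q = HIGH NAND HIGH = LOW
g1 = g0 XOR p = LOW XOR HIGH = HIGH
g3 = g1 NOR s = HIGH NOR HIGH = LOW
g4 = r AND s = LOW AND HIGH = LOW
g6 = g4 OR g1 = LOW OR HIGH = HIGH
g7 = g4 AND g6 = LOW AND HIGH = LOW
g8 = g7 NOR s = LOW NOR HIGH = LOW
g9 = NOT g3 = NOT LOW = HIGH
g12 = g8 AND g0 = LOW AND LOW = LOW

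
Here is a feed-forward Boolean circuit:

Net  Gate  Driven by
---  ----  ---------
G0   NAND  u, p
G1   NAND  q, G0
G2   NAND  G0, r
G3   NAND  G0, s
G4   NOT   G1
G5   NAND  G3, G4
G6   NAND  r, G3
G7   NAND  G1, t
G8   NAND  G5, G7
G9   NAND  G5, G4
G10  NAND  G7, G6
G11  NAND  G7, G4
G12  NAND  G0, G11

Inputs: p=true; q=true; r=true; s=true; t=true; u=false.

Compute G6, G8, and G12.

G6 = true, G8 = false, G12 = true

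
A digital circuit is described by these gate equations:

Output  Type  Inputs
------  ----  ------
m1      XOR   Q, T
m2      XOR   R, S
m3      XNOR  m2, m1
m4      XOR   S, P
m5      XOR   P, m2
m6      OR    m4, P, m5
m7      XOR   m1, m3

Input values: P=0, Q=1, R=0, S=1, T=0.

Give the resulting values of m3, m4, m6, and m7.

m1 = Q XOR T = 1 XOR 0 = 1
m2 = R XOR S = 0 XOR 1 = 1
m3 = m2 XNOR m1 = 1 XNOR 1 = 1
m4 = S XOR P = 1 XOR 0 = 1
m5 = P XOR m2 = 0 XOR 1 = 1
m6 = m4 OR P OR m5 = 1 OR 0 OR 1 = 1
m7 = m1 XOR m3 = 1 XOR 1 = 0

m3 = 1, m4 = 1, m6 = 1, m7 = 0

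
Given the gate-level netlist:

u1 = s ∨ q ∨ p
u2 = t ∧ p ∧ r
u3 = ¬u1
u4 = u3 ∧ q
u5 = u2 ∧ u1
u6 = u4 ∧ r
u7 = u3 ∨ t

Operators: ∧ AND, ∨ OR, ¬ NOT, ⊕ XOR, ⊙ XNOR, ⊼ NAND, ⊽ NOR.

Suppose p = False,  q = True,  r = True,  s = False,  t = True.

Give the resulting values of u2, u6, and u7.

u2 = False; u6 = False; u7 = True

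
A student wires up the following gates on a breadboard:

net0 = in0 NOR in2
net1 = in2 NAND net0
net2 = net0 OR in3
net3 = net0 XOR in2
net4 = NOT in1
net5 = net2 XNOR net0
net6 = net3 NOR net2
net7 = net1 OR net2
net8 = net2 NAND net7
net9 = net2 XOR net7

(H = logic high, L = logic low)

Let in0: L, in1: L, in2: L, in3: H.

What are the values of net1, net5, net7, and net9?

net1 = H  net5 = H  net7 = H  net9 = L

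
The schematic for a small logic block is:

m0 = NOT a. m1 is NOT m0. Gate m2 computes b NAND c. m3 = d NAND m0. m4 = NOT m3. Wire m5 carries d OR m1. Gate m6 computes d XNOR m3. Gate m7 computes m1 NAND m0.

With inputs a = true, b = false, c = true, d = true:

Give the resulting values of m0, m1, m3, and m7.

m0 = NOT a = NOT true = false
m1 = NOT m0 = NOT false = true
m3 = d NAND m0 = true NAND false = true
m7 = m1 NAND m0 = true NAND false = true

m0 = false  m1 = true  m3 = true  m7 = true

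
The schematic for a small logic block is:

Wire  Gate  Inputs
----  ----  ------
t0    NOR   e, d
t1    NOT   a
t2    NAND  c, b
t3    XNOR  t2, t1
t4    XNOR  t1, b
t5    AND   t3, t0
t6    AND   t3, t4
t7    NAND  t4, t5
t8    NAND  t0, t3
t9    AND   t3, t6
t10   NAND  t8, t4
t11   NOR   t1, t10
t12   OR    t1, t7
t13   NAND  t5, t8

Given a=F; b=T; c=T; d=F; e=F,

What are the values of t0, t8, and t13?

t0 = T, t8 = T, t13 = T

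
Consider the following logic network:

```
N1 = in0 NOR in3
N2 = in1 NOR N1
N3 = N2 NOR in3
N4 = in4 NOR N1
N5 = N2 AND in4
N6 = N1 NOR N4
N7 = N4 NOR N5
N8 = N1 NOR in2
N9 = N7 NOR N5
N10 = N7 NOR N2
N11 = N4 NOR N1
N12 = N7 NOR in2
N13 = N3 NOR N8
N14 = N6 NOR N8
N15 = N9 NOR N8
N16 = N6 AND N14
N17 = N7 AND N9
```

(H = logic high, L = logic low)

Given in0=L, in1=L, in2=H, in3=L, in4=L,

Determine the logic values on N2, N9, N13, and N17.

N1 = in0 NOR in3 = L NOR L = H
N2 = in1 NOR N1 = L NOR H = L
N3 = N2 NOR in3 = L NOR L = H
N4 = in4 NOR N1 = L NOR H = L
N5 = N2 AND in4 = L AND L = L
N7 = N4 NOR N5 = L NOR L = H
N8 = N1 NOR in2 = H NOR H = L
N9 = N7 NOR N5 = H NOR L = L
N13 = N3 NOR N8 = H NOR L = L
N17 = N7 AND N9 = H AND L = L

N2 = L, N9 = L, N13 = L, N17 = L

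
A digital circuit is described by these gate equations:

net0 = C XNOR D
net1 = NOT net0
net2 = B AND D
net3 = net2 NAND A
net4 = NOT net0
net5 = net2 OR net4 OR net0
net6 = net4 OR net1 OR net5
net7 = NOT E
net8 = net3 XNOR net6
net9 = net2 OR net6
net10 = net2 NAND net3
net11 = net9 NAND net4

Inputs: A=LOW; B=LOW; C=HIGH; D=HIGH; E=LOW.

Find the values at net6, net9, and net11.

net0 = C XNOR D = HIGH XNOR HIGH = HIGH
net1 = NOT net0 = NOT HIGH = LOW
net2 = B AND D = LOW AND HIGH = LOW
net4 = NOT net0 = NOT HIGH = LOW
net5 = net2 OR net4 OR net0 = LOW OR LOW OR HIGH = HIGH
net6 = net4 OR net1 OR net5 = LOW OR LOW OR HIGH = HIGH
net9 = net2 OR net6 = LOW OR HIGH = HIGH
net11 = net9 NAND net4 = HIGH NAND LOW = HIGH

net6 = HIGH; net9 = HIGH; net11 = HIGH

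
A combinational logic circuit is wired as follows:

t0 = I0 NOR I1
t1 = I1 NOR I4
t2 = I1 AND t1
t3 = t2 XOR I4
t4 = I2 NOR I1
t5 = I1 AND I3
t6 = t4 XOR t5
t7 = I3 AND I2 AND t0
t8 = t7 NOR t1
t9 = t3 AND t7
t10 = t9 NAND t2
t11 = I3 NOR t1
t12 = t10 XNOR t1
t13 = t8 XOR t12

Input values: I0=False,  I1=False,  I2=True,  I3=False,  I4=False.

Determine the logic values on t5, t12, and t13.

t0 = I0 NOR I1 = False NOR False = True
t1 = I1 NOR I4 = False NOR False = True
t2 = I1 AND t1 = False AND True = False
t3 = t2 XOR I4 = False XOR False = False
t5 = I1 AND I3 = False AND False = False
t7 = I3 AND I2 AND t0 = False AND True AND True = False
t8 = t7 NOR t1 = False NOR True = False
t9 = t3 AND t7 = False AND False = False
t10 = t9 NAND t2 = False NAND False = True
t12 = t10 XNOR t1 = True XNOR True = True
t13 = t8 XOR t12 = False XOR True = True

t5 = False, t12 = True, t13 = True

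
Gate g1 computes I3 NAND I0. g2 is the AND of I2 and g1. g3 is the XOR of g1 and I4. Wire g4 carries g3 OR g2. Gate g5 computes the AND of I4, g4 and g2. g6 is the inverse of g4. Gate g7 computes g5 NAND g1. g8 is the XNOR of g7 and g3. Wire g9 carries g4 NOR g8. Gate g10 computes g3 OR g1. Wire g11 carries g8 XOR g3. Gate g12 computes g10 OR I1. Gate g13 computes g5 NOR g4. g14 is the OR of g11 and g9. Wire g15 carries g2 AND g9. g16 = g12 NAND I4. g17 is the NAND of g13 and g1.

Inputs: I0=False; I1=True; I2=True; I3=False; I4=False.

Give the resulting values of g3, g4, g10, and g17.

g3 = True  g4 = True  g10 = True  g17 = True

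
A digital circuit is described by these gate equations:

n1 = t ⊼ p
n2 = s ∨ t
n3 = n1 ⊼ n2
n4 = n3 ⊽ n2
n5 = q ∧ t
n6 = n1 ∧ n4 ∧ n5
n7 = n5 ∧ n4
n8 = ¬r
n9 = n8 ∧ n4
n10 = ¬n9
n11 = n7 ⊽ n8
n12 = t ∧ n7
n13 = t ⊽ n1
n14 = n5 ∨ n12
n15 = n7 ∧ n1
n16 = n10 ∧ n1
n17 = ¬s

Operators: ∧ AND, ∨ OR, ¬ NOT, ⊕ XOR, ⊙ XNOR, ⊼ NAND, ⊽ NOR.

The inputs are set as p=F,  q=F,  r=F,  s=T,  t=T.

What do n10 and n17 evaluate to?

n10 = T; n17 = F

n1 = t NAND p = T NAND F = T
n2 = s OR t = T OR T = T
n3 = n1 NAND n2 = T NAND T = F
n4 = n3 NOR n2 = F NOR T = F
n8 = NOT r = NOT F = T
n9 = n8 AND n4 = T AND F = F
n10 = NOT n9 = NOT F = T
n17 = NOT s = NOT T = F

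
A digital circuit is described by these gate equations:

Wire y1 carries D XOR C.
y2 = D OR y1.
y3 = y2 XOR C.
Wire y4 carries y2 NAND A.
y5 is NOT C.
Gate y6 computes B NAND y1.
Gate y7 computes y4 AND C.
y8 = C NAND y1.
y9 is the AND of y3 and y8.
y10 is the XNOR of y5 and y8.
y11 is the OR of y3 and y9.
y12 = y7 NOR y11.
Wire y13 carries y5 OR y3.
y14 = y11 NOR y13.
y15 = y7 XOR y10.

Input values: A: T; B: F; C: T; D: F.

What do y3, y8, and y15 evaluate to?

y1 = D XOR C = F XOR T = T
y2 = D OR y1 = F OR T = T
y3 = y2 XOR C = T XOR T = F
y4 = y2 NAND A = T NAND T = F
y5 = NOT C = NOT T = F
y7 = y4 AND C = F AND T = F
y8 = C NAND y1 = T NAND T = F
y10 = y5 XNOR y8 = F XNOR F = T
y15 = y7 XOR y10 = F XOR T = T

y3 = F, y8 = F, y15 = T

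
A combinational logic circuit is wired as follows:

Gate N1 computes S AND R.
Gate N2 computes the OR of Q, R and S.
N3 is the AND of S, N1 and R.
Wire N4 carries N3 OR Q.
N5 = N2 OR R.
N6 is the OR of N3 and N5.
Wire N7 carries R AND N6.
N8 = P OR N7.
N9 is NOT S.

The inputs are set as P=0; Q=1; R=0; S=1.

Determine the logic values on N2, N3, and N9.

N1 = S AND R = 1 AND 0 = 0
N2 = Q OR R OR S = 1 OR 0 OR 1 = 1
N3 = S AND N1 AND R = 1 AND 0 AND 0 = 0
N9 = NOT S = NOT 1 = 0

N2 = 1, N3 = 0, N9 = 0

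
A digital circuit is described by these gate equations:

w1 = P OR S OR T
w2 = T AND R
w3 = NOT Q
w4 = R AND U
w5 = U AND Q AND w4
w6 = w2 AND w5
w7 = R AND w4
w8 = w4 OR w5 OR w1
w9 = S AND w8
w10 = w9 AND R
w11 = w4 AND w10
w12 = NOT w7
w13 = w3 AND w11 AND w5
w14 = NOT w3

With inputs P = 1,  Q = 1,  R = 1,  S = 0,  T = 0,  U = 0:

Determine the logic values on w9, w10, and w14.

w9 = 0, w10 = 0, w14 = 1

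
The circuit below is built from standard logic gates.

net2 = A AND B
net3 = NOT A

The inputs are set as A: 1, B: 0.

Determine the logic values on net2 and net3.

net2 = 0, net3 = 0

net2 = 1 AND 0 = 0
net3 = NOT 1 = 0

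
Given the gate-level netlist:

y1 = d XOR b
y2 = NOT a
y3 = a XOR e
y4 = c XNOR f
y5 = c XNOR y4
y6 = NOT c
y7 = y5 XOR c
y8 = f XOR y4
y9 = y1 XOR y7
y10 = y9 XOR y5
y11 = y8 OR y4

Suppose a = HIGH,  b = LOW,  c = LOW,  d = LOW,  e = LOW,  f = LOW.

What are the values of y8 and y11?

y8 = HIGH  y11 = HIGH

y4 = c XNOR f = LOW XNOR LOW = HIGH
y8 = f XOR y4 = LOW XOR HIGH = HIGH
y11 = y8 OR y4 = HIGH OR HIGH = HIGH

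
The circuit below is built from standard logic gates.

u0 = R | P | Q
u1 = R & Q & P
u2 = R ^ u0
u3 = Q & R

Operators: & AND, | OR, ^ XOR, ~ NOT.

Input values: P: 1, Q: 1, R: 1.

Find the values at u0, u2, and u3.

u0 = 1; u2 = 0; u3 = 1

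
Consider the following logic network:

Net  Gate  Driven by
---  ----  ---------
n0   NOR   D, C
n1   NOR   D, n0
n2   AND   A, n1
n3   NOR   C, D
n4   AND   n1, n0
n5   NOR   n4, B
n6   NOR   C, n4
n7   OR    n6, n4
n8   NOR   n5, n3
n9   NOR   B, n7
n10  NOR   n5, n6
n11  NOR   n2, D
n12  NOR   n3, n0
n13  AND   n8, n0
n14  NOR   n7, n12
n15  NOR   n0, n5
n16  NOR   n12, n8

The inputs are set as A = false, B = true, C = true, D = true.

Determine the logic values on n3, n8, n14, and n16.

n3 = false; n8 = true; n14 = false; n16 = false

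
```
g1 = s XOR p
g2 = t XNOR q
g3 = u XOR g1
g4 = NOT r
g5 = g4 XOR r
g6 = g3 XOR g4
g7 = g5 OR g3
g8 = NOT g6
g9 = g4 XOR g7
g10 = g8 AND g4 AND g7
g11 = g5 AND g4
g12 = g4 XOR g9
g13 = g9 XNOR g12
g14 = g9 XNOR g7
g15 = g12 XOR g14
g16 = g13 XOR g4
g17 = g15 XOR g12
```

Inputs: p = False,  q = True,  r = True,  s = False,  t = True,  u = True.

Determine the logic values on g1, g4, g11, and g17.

g1 = False; g4 = False; g11 = False; g17 = True

g1 = s XOR p = False XOR False = False
g3 = u XOR g1 = True XOR False = True
g4 = NOT r = NOT True = False
g5 = g4 XOR r = False XOR True = True
g7 = g5 OR g3 = True OR True = True
g9 = g4 XOR g7 = False XOR True = True
g11 = g5 AND g4 = True AND False = False
g12 = g4 XOR g9 = False XOR True = True
g14 = g9 XNOR g7 = True XNOR True = True
g15 = g12 XOR g14 = True XOR True = False
g17 = g15 XOR g12 = False XOR True = True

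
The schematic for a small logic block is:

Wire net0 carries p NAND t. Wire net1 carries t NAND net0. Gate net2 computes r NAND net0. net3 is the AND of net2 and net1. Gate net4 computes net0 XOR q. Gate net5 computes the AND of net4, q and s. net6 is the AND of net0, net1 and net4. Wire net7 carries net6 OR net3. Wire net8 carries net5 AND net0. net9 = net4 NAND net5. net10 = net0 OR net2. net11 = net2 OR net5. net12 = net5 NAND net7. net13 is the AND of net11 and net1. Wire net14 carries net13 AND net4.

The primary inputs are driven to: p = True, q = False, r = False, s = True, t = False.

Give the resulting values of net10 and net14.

net0 = p NAND t = True NAND False = True
net1 = t NAND net0 = False NAND True = True
net2 = r NAND net0 = False NAND True = True
net4 = net0 XOR q = True XOR False = True
net5 = net4 AND q AND s = True AND False AND True = False
net10 = net0 OR net2 = True OR True = True
net11 = net2 OR net5 = True OR False = True
net13 = net11 AND net1 = True AND True = True
net14 = net13 AND net4 = True AND True = True

net10 = True  net14 = True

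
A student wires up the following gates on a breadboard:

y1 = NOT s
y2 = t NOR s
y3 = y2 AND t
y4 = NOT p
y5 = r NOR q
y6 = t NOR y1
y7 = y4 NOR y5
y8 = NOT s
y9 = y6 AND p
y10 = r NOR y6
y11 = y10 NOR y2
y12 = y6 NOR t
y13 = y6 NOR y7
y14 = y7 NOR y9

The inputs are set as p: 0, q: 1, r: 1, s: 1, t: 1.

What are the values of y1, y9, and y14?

y1 = 0, y9 = 0, y14 = 1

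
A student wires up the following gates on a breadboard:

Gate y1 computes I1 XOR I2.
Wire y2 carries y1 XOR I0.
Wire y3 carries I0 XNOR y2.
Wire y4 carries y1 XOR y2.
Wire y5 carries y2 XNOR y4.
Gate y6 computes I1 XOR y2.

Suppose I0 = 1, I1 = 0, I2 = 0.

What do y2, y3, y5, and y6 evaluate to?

y2 = 1, y3 = 1, y5 = 1, y6 = 1

y1 = I1 XOR I2 = 0 XOR 0 = 0
y2 = y1 XOR I0 = 0 XOR 1 = 1
y3 = I0 XNOR y2 = 1 XNOR 1 = 1
y4 = y1 XOR y2 = 0 XOR 1 = 1
y5 = y2 XNOR y4 = 1 XNOR 1 = 1
y6 = I1 XOR y2 = 0 XOR 1 = 1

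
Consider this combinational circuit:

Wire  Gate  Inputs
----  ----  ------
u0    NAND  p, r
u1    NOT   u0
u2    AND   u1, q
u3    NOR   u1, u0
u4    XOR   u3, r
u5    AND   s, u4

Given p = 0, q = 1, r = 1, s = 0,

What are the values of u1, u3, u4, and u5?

u0 = p NAND r = 0 NAND 1 = 1
u1 = NOT u0 = NOT 1 = 0
u3 = u1 NOR u0 = 0 NOR 1 = 0
u4 = u3 XOR r = 0 XOR 1 = 1
u5 = s AND u4 = 0 AND 1 = 0

u1 = 0, u3 = 0, u4 = 1, u5 = 0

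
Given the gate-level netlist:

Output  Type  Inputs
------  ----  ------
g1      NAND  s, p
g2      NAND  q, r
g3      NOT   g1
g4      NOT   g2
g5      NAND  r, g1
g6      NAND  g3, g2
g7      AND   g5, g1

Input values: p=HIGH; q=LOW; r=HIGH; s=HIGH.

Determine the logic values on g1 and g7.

g1 = LOW  g7 = LOW

g1 = s NAND p = HIGH NAND HIGH = LOW
g5 = r NAND g1 = HIGH NAND LOW = HIGH
g7 = g5 AND g1 = HIGH AND LOW = LOW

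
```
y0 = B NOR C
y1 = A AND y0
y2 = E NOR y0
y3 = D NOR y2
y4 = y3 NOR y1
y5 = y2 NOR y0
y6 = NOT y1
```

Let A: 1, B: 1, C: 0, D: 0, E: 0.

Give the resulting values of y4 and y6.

y0 = B NOR C = 1 NOR 0 = 0
y1 = A AND y0 = 1 AND 0 = 0
y2 = E NOR y0 = 0 NOR 0 = 1
y3 = D NOR y2 = 0 NOR 1 = 0
y4 = y3 NOR y1 = 0 NOR 0 = 1
y6 = NOT y1 = NOT 0 = 1

y4 = 1  y6 = 1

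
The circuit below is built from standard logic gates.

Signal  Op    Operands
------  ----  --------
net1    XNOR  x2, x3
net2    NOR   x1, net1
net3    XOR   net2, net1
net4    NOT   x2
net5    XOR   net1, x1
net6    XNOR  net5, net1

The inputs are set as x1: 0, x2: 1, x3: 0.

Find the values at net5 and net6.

net1 = x2 XNOR x3 = 1 XNOR 0 = 0
net5 = net1 XOR x1 = 0 XOR 0 = 0
net6 = net5 XNOR net1 = 0 XNOR 0 = 1

net5 = 0; net6 = 1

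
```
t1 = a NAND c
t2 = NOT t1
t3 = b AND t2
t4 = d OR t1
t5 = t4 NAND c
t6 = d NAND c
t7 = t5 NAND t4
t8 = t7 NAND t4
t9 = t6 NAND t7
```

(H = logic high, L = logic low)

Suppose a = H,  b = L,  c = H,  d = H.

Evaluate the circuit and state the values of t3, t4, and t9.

t3 = L, t4 = H, t9 = H

t1 = a NAND c = H NAND H = L
t2 = NOT t1 = NOT L = H
t3 = b AND t2 = L AND H = L
t4 = d OR t1 = H OR L = H
t5 = t4 NAND c = H NAND H = L
t6 = d NAND c = H NAND H = L
t7 = t5 NAND t4 = L NAND H = H
t9 = t6 NAND t7 = L NAND H = H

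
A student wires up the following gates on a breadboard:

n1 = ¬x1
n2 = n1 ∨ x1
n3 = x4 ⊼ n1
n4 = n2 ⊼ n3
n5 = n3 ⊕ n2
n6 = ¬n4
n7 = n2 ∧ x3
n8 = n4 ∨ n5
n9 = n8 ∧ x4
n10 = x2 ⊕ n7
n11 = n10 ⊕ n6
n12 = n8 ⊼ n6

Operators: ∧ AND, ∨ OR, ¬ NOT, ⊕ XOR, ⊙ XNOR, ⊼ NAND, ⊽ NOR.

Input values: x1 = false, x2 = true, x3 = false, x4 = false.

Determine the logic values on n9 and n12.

n1 = NOT x1 = NOT false = true
n2 = n1 OR x1 = true OR false = true
n3 = x4 NAND n1 = false NAND true = true
n4 = n2 NAND n3 = true NAND true = false
n5 = n3 XOR n2 = true XOR true = false
n6 = NOT n4 = NOT false = true
n8 = n4 OR n5 = false OR false = false
n9 = n8 AND x4 = false AND false = false
n12 = n8 NAND n6 = false NAND true = true

n9 = false  n12 = true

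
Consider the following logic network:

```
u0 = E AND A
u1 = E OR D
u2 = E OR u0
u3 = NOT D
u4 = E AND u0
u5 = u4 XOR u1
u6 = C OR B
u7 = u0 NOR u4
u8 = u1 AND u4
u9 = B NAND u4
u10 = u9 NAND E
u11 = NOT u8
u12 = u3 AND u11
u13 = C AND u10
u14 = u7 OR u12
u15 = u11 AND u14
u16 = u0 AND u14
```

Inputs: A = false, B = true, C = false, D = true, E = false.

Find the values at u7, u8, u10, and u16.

u0 = E AND A = false AND false = false
u1 = E OR D = false OR true = true
u3 = NOT D = NOT true = false
u4 = E AND u0 = false AND false = false
u7 = u0 NOR u4 = false NOR false = true
u8 = u1 AND u4 = true AND false = false
u9 = B NAND u4 = true NAND false = true
u10 = u9 NAND E = true NAND false = true
u11 = NOT u8 = NOT false = true
u12 = u3 AND u11 = false AND true = false
u14 = u7 OR u12 = true OR false = true
u16 = u0 AND u14 = false AND true = false

u7 = true  u8 = false  u10 = true  u16 = false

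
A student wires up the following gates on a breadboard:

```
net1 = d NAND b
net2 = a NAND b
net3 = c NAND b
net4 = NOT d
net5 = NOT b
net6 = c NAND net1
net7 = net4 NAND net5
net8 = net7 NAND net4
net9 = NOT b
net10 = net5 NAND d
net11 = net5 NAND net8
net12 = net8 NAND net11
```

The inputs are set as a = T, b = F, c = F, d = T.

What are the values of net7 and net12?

net7 = T; net12 = T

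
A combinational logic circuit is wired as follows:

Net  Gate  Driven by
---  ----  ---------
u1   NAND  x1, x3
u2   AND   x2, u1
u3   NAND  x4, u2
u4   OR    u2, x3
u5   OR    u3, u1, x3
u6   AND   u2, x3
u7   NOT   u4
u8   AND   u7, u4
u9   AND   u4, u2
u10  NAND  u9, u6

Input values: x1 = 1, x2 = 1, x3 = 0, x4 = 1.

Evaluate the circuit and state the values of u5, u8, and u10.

u5 = 1, u8 = 0, u10 = 1

u1 = x1 NAND x3 = 1 NAND 0 = 1
u2 = x2 AND u1 = 1 AND 1 = 1
u3 = x4 NAND u2 = 1 NAND 1 = 0
u4 = u2 OR x3 = 1 OR 0 = 1
u5 = u3 OR u1 OR x3 = 0 OR 1 OR 0 = 1
u6 = u2 AND x3 = 1 AND 0 = 0
u7 = NOT u4 = NOT 1 = 0
u8 = u7 AND u4 = 0 AND 1 = 0
u9 = u4 AND u2 = 1 AND 1 = 1
u10 = u9 NAND u6 = 1 NAND 0 = 1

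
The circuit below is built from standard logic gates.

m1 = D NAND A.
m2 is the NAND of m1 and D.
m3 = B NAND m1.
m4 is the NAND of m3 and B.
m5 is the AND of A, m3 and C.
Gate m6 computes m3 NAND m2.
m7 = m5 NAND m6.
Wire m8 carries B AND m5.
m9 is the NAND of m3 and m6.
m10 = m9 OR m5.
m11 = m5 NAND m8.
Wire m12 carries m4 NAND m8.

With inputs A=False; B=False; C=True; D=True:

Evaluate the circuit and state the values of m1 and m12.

m1 = True; m12 = True

m1 = D NAND A = True NAND False = True
m3 = B NAND m1 = False NAND True = True
m4 = m3 NAND B = True NAND False = True
m5 = A AND m3 AND C = False AND True AND True = False
m8 = B AND m5 = False AND False = False
m12 = m4 NAND m8 = True NAND False = True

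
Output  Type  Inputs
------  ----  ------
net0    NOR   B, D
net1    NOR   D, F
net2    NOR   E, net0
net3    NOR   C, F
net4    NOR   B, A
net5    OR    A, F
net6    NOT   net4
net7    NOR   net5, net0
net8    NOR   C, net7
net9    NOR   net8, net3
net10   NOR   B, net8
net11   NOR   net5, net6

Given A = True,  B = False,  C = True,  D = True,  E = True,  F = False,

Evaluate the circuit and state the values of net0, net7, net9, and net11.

net0 = B NOR D = False NOR True = False
net3 = C NOR F = True NOR False = False
net4 = B NOR A = False NOR True = False
net5 = A OR F = True OR False = True
net6 = NOT net4 = NOT False = True
net7 = net5 NOR net0 = True NOR False = False
net8 = C NOR net7 = True NOR False = False
net9 = net8 NOR net3 = False NOR False = True
net11 = net5 NOR net6 = True NOR True = False

net0 = False, net7 = False, net9 = True, net11 = False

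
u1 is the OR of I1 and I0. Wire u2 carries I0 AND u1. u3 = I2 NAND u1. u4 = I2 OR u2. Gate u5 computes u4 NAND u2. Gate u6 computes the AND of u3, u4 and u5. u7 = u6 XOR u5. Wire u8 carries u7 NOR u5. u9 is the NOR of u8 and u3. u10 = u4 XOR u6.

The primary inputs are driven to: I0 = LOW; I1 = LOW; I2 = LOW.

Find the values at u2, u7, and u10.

u1 = I1 OR I0 = LOW OR LOW = LOW
u2 = I0 AND u1 = LOW AND LOW = LOW
u3 = I2 NAND u1 = LOW NAND LOW = HIGH
u4 = I2 OR u2 = LOW OR LOW = LOW
u5 = u4 NAND u2 = LOW NAND LOW = HIGH
u6 = u3 AND u4 AND u5 = HIGH AND LOW AND HIGH = LOW
u7 = u6 XOR u5 = LOW XOR HIGH = HIGH
u10 = u4 XOR u6 = LOW XOR LOW = LOW

u2 = LOW  u7 = HIGH  u10 = LOW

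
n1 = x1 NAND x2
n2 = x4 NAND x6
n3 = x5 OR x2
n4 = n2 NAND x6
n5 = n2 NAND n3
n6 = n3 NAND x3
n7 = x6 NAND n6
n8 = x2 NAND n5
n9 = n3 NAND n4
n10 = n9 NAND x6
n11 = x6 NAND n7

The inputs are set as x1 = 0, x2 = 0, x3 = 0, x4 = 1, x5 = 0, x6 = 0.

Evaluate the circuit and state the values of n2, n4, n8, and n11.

n2 = x4 NAND x6 = 1 NAND 0 = 1
n3 = x5 OR x2 = 0 OR 0 = 0
n4 = n2 NAND x6 = 1 NAND 0 = 1
n5 = n2 NAND n3 = 1 NAND 0 = 1
n6 = n3 NAND x3 = 0 NAND 0 = 1
n7 = x6 NAND n6 = 0 NAND 1 = 1
n8 = x2 NAND n5 = 0 NAND 1 = 1
n11 = x6 NAND n7 = 0 NAND 1 = 1

n2 = 1, n4 = 1, n8 = 1, n11 = 1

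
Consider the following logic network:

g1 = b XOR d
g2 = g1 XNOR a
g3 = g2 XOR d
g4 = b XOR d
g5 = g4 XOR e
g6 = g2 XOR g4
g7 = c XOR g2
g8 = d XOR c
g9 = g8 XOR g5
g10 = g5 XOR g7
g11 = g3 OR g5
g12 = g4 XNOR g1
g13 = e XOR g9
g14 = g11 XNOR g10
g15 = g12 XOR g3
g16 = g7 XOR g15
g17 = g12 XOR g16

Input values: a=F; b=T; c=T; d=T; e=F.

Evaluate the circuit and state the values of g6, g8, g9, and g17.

g6 = T, g8 = F, g9 = F, g17 = F

g1 = b XOR d = T XOR T = F
g2 = g1 XNOR a = F XNOR F = T
g3 = g2 XOR d = T XOR T = F
g4 = b XOR d = T XOR T = F
g5 = g4 XOR e = F XOR F = F
g6 = g2 XOR g4 = T XOR F = T
g7 = c XOR g2 = T XOR T = F
g8 = d XOR c = T XOR T = F
g9 = g8 XOR g5 = F XOR F = F
g12 = g4 XNOR g1 = F XNOR F = T
g15 = g12 XOR g3 = T XOR F = T
g16 = g7 XOR g15 = F XOR T = T
g17 = g12 XOR g16 = T XOR T = F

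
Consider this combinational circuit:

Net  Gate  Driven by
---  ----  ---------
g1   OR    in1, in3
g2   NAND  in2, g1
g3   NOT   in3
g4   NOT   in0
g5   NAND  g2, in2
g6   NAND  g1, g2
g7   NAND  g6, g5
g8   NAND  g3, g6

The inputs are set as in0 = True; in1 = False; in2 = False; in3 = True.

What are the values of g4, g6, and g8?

g4 = False, g6 = False, g8 = True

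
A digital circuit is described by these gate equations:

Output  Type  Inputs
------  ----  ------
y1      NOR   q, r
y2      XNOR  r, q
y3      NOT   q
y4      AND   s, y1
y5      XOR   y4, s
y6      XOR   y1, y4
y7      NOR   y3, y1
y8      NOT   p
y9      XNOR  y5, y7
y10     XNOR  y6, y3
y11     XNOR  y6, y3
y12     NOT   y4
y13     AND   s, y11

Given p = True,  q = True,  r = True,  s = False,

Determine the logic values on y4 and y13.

y4 = False; y13 = False

y1 = q NOR r = True NOR True = False
y3 = NOT q = NOT True = False
y4 = s AND y1 = False AND False = False
y6 = y1 XOR y4 = False XOR False = False
y11 = y6 XNOR y3 = False XNOR False = True
y13 = s AND y11 = False AND True = False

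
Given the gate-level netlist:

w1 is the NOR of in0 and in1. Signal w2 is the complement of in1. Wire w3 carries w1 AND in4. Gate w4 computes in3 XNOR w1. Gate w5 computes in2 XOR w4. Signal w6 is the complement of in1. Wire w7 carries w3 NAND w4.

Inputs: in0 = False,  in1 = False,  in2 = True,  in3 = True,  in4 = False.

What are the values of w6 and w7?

w6 = True; w7 = True

w1 = in0 NOR in1 = False NOR False = True
w3 = w1 AND in4 = True AND False = False
w4 = in3 XNOR w1 = True XNOR True = True
w6 = NOT in1 = NOT False = True
w7 = w3 NAND w4 = False NAND True = True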